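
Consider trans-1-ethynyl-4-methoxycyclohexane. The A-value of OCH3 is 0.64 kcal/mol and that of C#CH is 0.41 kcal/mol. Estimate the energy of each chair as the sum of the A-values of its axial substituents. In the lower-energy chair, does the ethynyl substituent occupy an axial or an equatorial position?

equatorial

C1 and C4 have opposite parity, so for the trans isomer the two substituents are e,e in one chair and a,a in the other.
Chair I (methoxy axial, ethynyl axial): E = 1.05 kcal/mol.
Chair II (methoxy equatorial, ethynyl equatorial): E = 0.00 kcal/mol.
Chair II is the more stable (lower-energy) conformer, and in that chair the ethynyl group is equatorial.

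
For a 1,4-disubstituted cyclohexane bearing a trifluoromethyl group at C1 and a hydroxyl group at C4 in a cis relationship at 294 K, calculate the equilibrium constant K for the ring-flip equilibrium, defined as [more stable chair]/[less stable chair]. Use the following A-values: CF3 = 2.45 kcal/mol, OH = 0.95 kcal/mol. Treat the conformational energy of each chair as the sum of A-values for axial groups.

C1 and C4 have opposite parity, so for the cis isomer the two substituents are one axial and one equatorial in each chair.
Chair I (trifluoromethyl axial, hydroxyl equatorial): E = 2.45 kcal/mol; chair II (trifluoromethyl equatorial, hydroxyl axial): E = 0.95 kcal/mol.
ΔG = 1.50 kcal/mol between the two chairs.
K = exp(ΔG/RT) with R = 1.987×10⁻³ kcal mol⁻¹ K⁻¹ and T = 294 K gives K ≈ 13.

K ≈ 13.0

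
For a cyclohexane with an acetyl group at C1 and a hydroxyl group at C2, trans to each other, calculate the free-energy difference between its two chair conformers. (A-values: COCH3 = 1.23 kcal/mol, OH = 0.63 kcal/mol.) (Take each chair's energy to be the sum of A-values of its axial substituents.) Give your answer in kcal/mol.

C1 and C2 have opposite parity, so for the trans isomer the two substituents are e,e in one chair and a,a in the other.
Chair I (acetyl axial, hydroxyl axial): E = 1.86 kcal/mol.
Chair II (acetyl equatorial, hydroxyl equatorial): E = 0.00 kcal/mol.
ΔE = 1.86 − 0.00 = 1.86 kcal/mol; chair II is more stable.

1.86 kcal/mol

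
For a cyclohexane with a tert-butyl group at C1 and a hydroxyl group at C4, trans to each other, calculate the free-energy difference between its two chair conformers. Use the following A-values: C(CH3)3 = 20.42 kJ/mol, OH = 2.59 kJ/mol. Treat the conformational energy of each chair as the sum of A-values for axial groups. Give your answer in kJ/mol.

23.01 kJ/mol

C1 and C4 have opposite parity, so for the trans isomer the two substituents are e,e in one chair and a,a in the other.
Chair I (tert-butyl axial, hydroxyl axial): E = 23.01 kJ/mol.
Chair II (tert-butyl equatorial, hydroxyl equatorial): E = 0.00 kJ/mol.
ΔE = 23.01 − 0.00 = 23.01 kJ/mol; chair II is more stable.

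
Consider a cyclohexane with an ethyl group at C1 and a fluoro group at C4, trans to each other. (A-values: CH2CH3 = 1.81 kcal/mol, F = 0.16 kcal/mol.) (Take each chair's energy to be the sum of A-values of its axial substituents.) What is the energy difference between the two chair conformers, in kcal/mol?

C1 and C4 have opposite parity, so for the trans isomer the two substituents are e,e in one chair and a,a in the other.
Chair I (ethyl axial, fluoro axial): E = 1.97 kcal/mol.
Chair II (ethyl equatorial, fluoro equatorial): E = 0.00 kcal/mol.
ΔE = 1.97 − 0.00 = 1.97 kcal/mol; chair II is more stable.

1.97 kcal/mol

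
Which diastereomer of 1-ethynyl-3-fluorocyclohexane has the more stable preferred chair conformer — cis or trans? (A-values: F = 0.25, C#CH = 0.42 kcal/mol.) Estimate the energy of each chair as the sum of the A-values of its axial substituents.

At 1,3 positions (parity same): cis → (e,e or a,a); trans → (a,e or e,a).
Best chair for cis: E = 0.00 kcal/mol; best chair for trans: E = 0.25 kcal/mol.
The cis isomer is lower by 0.25 kcal/mol.

cis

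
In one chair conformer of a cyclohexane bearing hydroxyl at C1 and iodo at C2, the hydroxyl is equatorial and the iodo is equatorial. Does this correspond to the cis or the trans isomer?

trans

C1 and C2 have opposite parity, so their axial bonds point in opposite directions.
With opposite-parity carbons, two substituents on the same face are one axial and one equatorial; opposite faces give both axial or both equatorial.
Here the groups are equatorial/equatorial → opposite face → trans.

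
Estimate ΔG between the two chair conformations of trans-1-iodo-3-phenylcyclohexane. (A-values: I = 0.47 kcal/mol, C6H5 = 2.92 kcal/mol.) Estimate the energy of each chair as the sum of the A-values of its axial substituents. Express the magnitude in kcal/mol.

C1 and C3 have the same parity, so for the trans isomer the two substituents are one axial and one equatorial in each chair.
Chair I (iodo axial, phenyl equatorial): E = 0.47 kcal/mol.
Chair II (iodo equatorial, phenyl axial): E = 2.92 kcal/mol.
ΔE = 2.92 − 0.47 = 2.45 kcal/mol; chair I is more stable.

2.45 kcal/mol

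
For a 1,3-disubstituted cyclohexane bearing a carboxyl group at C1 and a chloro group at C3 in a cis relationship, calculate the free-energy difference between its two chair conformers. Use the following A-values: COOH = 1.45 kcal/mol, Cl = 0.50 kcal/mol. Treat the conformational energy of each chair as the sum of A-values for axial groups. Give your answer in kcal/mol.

C1 and C3 have the same parity, so for the cis isomer the two substituents are e,e in one chair and a,a in the other.
Chair I (carboxyl axial, chloro axial): E = 1.95 kcal/mol.
Chair II (carboxyl equatorial, chloro equatorial): E = 0.00 kcal/mol.
ΔE = 1.95 − 0.00 = 1.95 kcal/mol; chair II is more stable.

1.95 kcal/mol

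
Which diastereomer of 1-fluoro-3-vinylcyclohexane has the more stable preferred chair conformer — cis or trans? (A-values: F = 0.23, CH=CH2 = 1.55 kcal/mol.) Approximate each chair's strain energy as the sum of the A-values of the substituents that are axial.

At 1,3 positions (parity same): cis → (e,e or a,a); trans → (a,e or e,a).
Best chair for cis: E = 0.00 kcal/mol; best chair for trans: E = 0.23 kcal/mol.
The cis isomer is lower by 0.23 kcal/mol.

cis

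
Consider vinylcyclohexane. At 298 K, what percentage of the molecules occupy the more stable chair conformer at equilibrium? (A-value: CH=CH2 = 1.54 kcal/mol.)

93.1%

One chair has the vinyl group axial (E = 1.54 kcal/mol) and the other has it equatorial (E = 0).
ΔG = 1.54 kcal/mol between the two chairs.
K = exp(ΔG/RT) with R = 1.987×10⁻³ kcal mol⁻¹ K⁻¹ and T = 298 K gives K ≈ 13.5.
Fraction in the lower-energy chair = K/(K+1) = 93.1%.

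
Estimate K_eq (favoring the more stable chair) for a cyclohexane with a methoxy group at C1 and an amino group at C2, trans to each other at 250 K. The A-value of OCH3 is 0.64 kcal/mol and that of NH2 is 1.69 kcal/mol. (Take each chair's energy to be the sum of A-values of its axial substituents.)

K ≈ 109

C1 and C2 have opposite parity, so for the trans isomer the two substituents are e,e in one chair and a,a in the other.
Chair I (methoxy axial, amino axial): E = 2.33 kcal/mol; chair II (methoxy equatorial, amino equatorial): E = 0.00 kcal/mol.
ΔG = 2.33 kcal/mol between the two chairs.
K = exp(ΔG/RT) with R = 1.987×10⁻³ kcal mol⁻¹ K⁻¹ and T = 250 K gives K ≈ 109.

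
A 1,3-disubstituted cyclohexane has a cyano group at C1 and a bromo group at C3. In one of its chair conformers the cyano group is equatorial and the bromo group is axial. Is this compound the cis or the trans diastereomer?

C1 and C3 have the same parity, so their axial bonds point in the same direction.
With same-parity carbons, two substituents on the same face are both axial or both equatorial; opposite faces give one of each.
Here the groups are equatorial/axial → opposite face → trans.

trans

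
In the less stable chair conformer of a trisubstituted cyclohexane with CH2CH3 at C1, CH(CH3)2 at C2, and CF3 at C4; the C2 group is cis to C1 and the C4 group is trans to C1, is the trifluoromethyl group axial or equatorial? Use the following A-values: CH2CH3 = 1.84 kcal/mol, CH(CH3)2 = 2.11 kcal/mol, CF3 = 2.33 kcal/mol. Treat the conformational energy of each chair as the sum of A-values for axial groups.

axial

Chair I (ethyl axial, isopropyl equatorial, trifluoromethyl axial): E = 4.17 kcal/mol.
Chair II (ethyl equatorial, isopropyl axial, trifluoromethyl equatorial): E = 2.11 kcal/mol.
Chair I is the less stable (higher-energy) conformer, and in that chair the trifluoromethyl group is axial.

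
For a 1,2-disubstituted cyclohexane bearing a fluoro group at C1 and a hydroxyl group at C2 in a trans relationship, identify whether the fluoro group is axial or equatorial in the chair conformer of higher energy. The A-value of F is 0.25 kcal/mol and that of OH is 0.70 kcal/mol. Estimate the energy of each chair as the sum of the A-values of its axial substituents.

C1 and C2 have opposite parity, so for the trans isomer the two substituents are e,e in one chair and a,a in the other.
Chair I (fluoro axial, hydroxyl axial): E = 0.95 kcal/mol.
Chair II (fluoro equatorial, hydroxyl equatorial): E = 0.00 kcal/mol.
Chair I is the less stable (higher-energy) conformer, and in that chair the fluoro group is axial.

axial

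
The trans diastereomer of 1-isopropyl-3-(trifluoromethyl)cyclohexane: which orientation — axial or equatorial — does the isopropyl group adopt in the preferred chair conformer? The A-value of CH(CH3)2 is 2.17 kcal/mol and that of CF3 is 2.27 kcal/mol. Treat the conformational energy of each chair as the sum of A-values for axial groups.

C1 and C3 have the same parity, so for the trans isomer the two substituents are one axial and one equatorial in each chair.
Chair I (isopropyl axial, trifluoromethyl equatorial): E = 2.17 kcal/mol.
Chair II (isopropyl equatorial, trifluoromethyl axial): E = 2.27 kcal/mol.
Chair I is the more stable (lower-energy) conformer, and in that chair the isopropyl group is axial.

axial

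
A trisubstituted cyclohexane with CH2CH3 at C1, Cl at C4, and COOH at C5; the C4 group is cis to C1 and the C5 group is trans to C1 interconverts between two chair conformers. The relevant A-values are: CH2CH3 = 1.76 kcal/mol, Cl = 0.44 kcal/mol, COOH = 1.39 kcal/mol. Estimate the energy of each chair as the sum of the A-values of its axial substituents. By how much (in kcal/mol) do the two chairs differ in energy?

0.07 kcal/mol

Chair I (ethyl axial, chloro equatorial, carboxyl equatorial): E = 1.76 kcal/mol.
Chair II (ethyl equatorial, chloro axial, carboxyl axial): E = 1.83 kcal/mol.
ΔE = 1.83 − 1.76 = 0.07 kcal/mol; chair I is more stable.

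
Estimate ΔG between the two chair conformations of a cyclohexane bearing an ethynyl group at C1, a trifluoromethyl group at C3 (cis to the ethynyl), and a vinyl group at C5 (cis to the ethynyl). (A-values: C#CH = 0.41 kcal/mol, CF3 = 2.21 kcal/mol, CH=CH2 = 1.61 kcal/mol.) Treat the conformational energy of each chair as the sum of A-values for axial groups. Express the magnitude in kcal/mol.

Chair I (ethynyl axial, trifluoromethyl axial, vinyl axial): E = 4.23 kcal/mol.
Chair II (ethynyl equatorial, trifluoromethyl equatorial, vinyl equatorial): E = 0.00 kcal/mol.
ΔE = 4.23 − 0.00 = 4.23 kcal/mol; chair II is more stable.

4.23 kcal/mol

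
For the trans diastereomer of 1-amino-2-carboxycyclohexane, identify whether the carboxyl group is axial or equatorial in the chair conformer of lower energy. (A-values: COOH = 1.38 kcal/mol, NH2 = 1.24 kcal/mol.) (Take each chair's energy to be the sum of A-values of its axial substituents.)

equatorial

C1 and C2 have opposite parity, so for the trans isomer the two substituents are e,e in one chair and a,a in the other.
Chair I (carboxyl axial, amino axial): E = 2.62 kcal/mol.
Chair II (carboxyl equatorial, amino equatorial): E = 0.00 kcal/mol.
Chair II is the more stable (lower-energy) conformer, and in that chair the carboxyl group is equatorial.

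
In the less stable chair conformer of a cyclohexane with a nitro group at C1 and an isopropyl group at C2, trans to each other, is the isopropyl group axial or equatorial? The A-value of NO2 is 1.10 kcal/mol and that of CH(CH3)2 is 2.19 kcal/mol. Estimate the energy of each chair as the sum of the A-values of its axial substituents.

axial

C1 and C2 have opposite parity, so for the trans isomer the two substituents are e,e in one chair and a,a in the other.
Chair I (nitro axial, isopropyl axial): E = 3.29 kcal/mol.
Chair II (nitro equatorial, isopropyl equatorial): E = 0.00 kcal/mol.
Chair I is the less stable (higher-energy) conformer, and in that chair the isopropyl group is axial.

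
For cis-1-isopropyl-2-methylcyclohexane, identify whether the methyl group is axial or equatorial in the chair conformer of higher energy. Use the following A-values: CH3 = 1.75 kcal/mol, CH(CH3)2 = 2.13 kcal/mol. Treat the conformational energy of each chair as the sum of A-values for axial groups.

equatorial

C1 and C2 have opposite parity, so for the cis isomer the two substituents are one axial and one equatorial in each chair.
Chair I (methyl axial, isopropyl equatorial): E = 1.75 kcal/mol.
Chair II (methyl equatorial, isopropyl axial): E = 2.13 kcal/mol.
Chair II is the less stable (higher-energy) conformer, and in that chair the methyl group is equatorial.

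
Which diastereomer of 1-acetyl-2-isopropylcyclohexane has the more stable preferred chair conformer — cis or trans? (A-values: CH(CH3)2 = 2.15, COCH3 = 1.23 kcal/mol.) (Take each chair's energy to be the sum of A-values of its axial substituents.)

At 1,2 positions (parity opposite): cis → (a,e or e,a); trans → (e,e or a,a).
Best chair for cis: E = 1.23 kcal/mol; best chair for trans: E = 0.00 kcal/mol.
The trans isomer is lower by 1.23 kcal/mol.

trans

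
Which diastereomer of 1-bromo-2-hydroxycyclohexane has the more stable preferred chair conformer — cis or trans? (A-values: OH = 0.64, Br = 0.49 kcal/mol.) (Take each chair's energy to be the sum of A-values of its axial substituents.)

At 1,2 positions (parity opposite): cis → (a,e or e,a); trans → (e,e or a,a).
Best chair for cis: E = 0.49 kcal/mol; best chair for trans: E = 0.00 kcal/mol.
The trans isomer is lower by 0.49 kcal/mol.

trans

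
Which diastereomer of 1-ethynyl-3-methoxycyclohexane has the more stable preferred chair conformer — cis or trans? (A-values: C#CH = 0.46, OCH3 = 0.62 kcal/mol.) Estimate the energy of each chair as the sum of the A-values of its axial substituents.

At 1,3 positions (parity same): cis → (e,e or a,a); trans → (a,e or e,a).
Best chair for cis: E = 0.00 kcal/mol; best chair for trans: E = 0.46 kcal/mol.
The cis isomer is lower by 0.46 kcal/mol.

cis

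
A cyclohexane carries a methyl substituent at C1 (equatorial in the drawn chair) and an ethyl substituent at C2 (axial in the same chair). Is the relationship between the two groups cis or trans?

cis

C1 and C2 have opposite parity, so their axial bonds point in opposite directions.
With opposite-parity carbons, two substituents on the same face are one axial and one equatorial; opposite faces give both axial or both equatorial.
Here the groups are equatorial/axial → same face → cis.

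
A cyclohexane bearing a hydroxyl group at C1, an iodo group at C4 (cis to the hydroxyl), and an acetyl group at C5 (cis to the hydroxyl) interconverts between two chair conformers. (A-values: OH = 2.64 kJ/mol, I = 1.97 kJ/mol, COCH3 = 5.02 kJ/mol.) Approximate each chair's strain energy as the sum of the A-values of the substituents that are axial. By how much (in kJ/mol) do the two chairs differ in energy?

Chair I (hydroxyl axial, iodo equatorial, acetyl axial): E = 7.66 kJ/mol.
Chair II (hydroxyl equatorial, iodo axial, acetyl equatorial): E = 1.97 kJ/mol.
ΔE = 7.66 − 1.97 = 5.69 kJ/mol; chair II is more stable.

5.69 kJ/mol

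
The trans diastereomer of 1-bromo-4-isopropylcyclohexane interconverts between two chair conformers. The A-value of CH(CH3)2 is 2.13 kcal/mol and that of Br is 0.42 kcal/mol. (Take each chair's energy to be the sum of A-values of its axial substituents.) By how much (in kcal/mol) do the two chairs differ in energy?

2.55 kcal/mol

C1 and C4 have opposite parity, so for the trans isomer the two substituents are e,e in one chair and a,a in the other.
Chair I (isopropyl axial, bromo axial): E = 2.55 kcal/mol.
Chair II (isopropyl equatorial, bromo equatorial): E = 0.00 kcal/mol.
ΔE = 2.55 − 0.00 = 2.55 kcal/mol; chair II is more stable.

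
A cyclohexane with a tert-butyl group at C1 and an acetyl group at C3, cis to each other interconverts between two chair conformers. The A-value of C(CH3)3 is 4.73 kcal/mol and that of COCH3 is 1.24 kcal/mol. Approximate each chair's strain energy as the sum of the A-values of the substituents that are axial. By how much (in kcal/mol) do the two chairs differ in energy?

5.97 kcal/mol

C1 and C3 have the same parity, so for the cis isomer the two substituents are e,e in one chair and a,a in the other.
Chair I (tert-butyl axial, acetyl axial): E = 5.97 kcal/mol.
Chair II (tert-butyl equatorial, acetyl equatorial): E = 0.00 kcal/mol.
ΔE = 5.97 − 0.00 = 5.97 kcal/mol; chair II is more stable.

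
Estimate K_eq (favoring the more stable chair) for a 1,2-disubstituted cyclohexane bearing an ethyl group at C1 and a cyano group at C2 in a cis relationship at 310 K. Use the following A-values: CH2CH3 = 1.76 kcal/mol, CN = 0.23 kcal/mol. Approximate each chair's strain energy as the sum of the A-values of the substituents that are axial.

K ≈ 12.0

C1 and C2 have opposite parity, so for the cis isomer the two substituents are one axial and one equatorial in each chair.
Chair I (ethyl axial, cyano equatorial): E = 1.76 kcal/mol; chair II (ethyl equatorial, cyano axial): E = 0.23 kcal/mol.
ΔG = 1.53 kcal/mol between the two chairs.
K = exp(ΔG/RT) with R = 1.987×10⁻³ kcal mol⁻¹ K⁻¹ and T = 310 K gives K ≈ 12.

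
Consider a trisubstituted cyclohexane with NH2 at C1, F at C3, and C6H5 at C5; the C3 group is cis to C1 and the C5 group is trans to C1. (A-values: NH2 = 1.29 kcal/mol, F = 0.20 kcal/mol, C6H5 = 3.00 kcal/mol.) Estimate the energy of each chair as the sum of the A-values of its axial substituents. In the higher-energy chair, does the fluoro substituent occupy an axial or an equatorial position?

equatorial

Chair I (amino axial, fluoro axial, phenyl equatorial): E = 1.49 kcal/mol.
Chair II (amino equatorial, fluoro equatorial, phenyl axial): E = 3.00 kcal/mol.
Chair II is the less stable (higher-energy) conformer, and in that chair the fluoro group is equatorial.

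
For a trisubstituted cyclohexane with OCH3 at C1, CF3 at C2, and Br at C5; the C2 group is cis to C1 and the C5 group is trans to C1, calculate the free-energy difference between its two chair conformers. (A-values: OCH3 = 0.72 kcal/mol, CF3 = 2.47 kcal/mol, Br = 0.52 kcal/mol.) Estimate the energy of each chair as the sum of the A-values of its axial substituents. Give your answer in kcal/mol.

2.27 kcal/mol

Chair I (methoxy axial, trifluoromethyl equatorial, bromo equatorial): E = 0.72 kcal/mol.
Chair II (methoxy equatorial, trifluoromethyl axial, bromo axial): E = 2.99 kcal/mol.
ΔE = 2.99 − 0.72 = 2.27 kcal/mol; chair I is more stable.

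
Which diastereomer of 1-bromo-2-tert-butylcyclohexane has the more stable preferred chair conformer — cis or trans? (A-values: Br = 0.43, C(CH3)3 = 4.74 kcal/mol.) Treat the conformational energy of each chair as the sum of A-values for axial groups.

At 1,2 positions (parity opposite): cis → (a,e or e,a); trans → (e,e or a,a).
Best chair for cis: E = 0.43 kcal/mol; best chair for trans: E = 0.00 kcal/mol.
The trans isomer is lower by 0.43 kcal/mol.

trans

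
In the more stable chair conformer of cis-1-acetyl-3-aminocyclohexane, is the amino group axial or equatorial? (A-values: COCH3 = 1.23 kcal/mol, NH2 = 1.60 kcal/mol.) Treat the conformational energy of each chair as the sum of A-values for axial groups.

equatorial

C1 and C3 have the same parity, so for the cis isomer the two substituents are e,e in one chair and a,a in the other.
Chair I (acetyl axial, amino axial): E = 2.83 kcal/mol.
Chair II (acetyl equatorial, amino equatorial): E = 0.00 kcal/mol.
Chair II is the more stable (lower-energy) conformer, and in that chair the amino group is equatorial.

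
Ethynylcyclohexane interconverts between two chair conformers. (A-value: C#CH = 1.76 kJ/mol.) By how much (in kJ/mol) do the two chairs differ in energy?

1.76 kJ/mol

A monosubstituted cyclohexane has one chair with the ethynyl group axial (E = A = 1.76 kJ/mol) and one with it equatorial (E = 0).
ΔE = 1.76 − 0 = 1.76 kJ/mol.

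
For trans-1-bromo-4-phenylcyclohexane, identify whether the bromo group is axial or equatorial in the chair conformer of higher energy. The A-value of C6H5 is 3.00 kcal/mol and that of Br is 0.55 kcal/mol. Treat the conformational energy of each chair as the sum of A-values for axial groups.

axial

C1 and C4 have opposite parity, so for the trans isomer the two substituents are e,e in one chair and a,a in the other.
Chair I (phenyl axial, bromo axial): E = 3.55 kcal/mol.
Chair II (phenyl equatorial, bromo equatorial): E = 0.00 kcal/mol.
Chair I is the less stable (higher-energy) conformer, and in that chair the bromo group is axial.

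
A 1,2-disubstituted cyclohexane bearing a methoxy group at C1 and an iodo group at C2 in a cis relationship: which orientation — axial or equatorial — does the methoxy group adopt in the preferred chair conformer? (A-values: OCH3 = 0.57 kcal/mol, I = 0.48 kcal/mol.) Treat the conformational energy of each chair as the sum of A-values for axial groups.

equatorial

C1 and C2 have opposite parity, so for the cis isomer the two substituents are one axial and one equatorial in each chair.
Chair I (methoxy axial, iodo equatorial): E = 0.57 kcal/mol.
Chair II (methoxy equatorial, iodo axial): E = 0.48 kcal/mol.
Chair II is the more stable (lower-energy) conformer, and in that chair the methoxy group is equatorial.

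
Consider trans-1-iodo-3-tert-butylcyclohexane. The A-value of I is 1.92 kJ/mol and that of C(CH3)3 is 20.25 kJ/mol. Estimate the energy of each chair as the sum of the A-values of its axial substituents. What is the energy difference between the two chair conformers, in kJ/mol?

18.33 kJ/mol

C1 and C3 have the same parity, so for the trans isomer the two substituents are one axial and one equatorial in each chair.
Chair I (iodo axial, tert-butyl equatorial): E = 1.92 kJ/mol.
Chair II (iodo equatorial, tert-butyl axial): E = 20.25 kJ/mol.
ΔE = 20.25 − 1.92 = 18.33 kJ/mol; chair I is more stable.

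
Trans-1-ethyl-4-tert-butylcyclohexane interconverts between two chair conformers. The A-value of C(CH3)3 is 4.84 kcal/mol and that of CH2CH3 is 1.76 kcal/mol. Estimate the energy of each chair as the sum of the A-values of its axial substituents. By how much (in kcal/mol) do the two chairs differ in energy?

C1 and C4 have opposite parity, so for the trans isomer the two substituents are e,e in one chair and a,a in the other.
Chair I (tert-butyl axial, ethyl axial): E = 6.60 kcal/mol.
Chair II (tert-butyl equatorial, ethyl equatorial): E = 0.00 kcal/mol.
ΔE = 6.60 − 0.00 = 6.60 kcal/mol; chair II is more stable.

6.60 kcal/mol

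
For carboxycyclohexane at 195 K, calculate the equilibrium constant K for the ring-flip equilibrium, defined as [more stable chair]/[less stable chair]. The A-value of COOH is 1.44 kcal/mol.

One chair has the carboxyl group axial (E = 1.44 kcal/mol) and the other has it equatorial (E = 0).
ΔG = 1.44 kcal/mol between the two chairs.
K = exp(ΔG/RT) with R = 1.987×10⁻³ kcal mol⁻¹ K⁻¹ and T = 195 K gives K ≈ 41.1.

K ≈ 41.1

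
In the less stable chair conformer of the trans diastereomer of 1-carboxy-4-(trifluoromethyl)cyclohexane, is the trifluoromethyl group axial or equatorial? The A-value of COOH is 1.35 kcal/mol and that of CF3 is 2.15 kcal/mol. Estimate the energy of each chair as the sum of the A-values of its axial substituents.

axial

C1 and C4 have opposite parity, so for the trans isomer the two substituents are e,e in one chair and a,a in the other.
Chair I (carboxyl axial, trifluoromethyl axial): E = 3.50 kcal/mol.
Chair II (carboxyl equatorial, trifluoromethyl equatorial): E = 0.00 kcal/mol.
Chair I is the less stable (higher-energy) conformer, and in that chair the trifluoromethyl group is axial.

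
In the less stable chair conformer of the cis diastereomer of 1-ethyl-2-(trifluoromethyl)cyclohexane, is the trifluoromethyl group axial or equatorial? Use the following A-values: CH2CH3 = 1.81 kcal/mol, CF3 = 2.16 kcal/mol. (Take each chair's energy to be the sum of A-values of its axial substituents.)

axial

C1 and C2 have opposite parity, so for the cis isomer the two substituents are one axial and one equatorial in each chair.
Chair I (ethyl axial, trifluoromethyl equatorial): E = 1.81 kcal/mol.
Chair II (ethyl equatorial, trifluoromethyl axial): E = 2.16 kcal/mol.
Chair II is the less stable (higher-energy) conformer, and in that chair the trifluoromethyl group is axial.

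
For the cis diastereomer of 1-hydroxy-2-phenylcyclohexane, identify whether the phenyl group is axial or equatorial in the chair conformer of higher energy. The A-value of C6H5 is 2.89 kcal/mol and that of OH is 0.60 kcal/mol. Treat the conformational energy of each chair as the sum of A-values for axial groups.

axial

C1 and C2 have opposite parity, so for the cis isomer the two substituents are one axial and one equatorial in each chair.
Chair I (phenyl axial, hydroxyl equatorial): E = 2.89 kcal/mol.
Chair II (phenyl equatorial, hydroxyl axial): E = 0.60 kcal/mol.
Chair I is the less stable (higher-energy) conformer, and in that chair the phenyl group is axial.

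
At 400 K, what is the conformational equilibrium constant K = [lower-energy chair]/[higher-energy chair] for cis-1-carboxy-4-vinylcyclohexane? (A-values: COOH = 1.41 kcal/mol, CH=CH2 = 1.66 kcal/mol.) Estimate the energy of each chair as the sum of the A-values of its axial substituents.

K ≈ 1.37

C1 and C4 have opposite parity, so for the cis isomer the two substituents are one axial and one equatorial in each chair.
Chair I (carboxyl axial, vinyl equatorial): E = 1.41 kcal/mol; chair II (carboxyl equatorial, vinyl axial): E = 1.66 kcal/mol.
ΔG = 0.25 kcal/mol between the two chairs.
K = exp(ΔG/RT) with R = 1.987×10⁻³ kcal mol⁻¹ K⁻¹ and T = 400 K gives K ≈ 1.37.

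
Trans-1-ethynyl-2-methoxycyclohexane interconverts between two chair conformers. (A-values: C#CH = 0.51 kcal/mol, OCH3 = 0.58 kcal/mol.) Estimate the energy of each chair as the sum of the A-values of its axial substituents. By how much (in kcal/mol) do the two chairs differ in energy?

1.09 kcal/mol

C1 and C2 have opposite parity, so for the trans isomer the two substituents are e,e in one chair and a,a in the other.
Chair I (ethynyl axial, methoxy axial): E = 1.09 kcal/mol.
Chair II (ethynyl equatorial, methoxy equatorial): E = 0.00 kcal/mol.
ΔE = 1.09 − 0.00 = 1.09 kcal/mol; chair II is more stable.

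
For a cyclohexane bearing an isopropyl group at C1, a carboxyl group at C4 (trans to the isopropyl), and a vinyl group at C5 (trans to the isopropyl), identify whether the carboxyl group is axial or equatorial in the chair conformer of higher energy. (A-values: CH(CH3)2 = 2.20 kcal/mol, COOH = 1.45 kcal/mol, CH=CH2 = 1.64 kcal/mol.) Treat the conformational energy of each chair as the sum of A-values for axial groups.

axial

Chair I (isopropyl axial, carboxyl axial, vinyl equatorial): E = 3.65 kcal/mol.
Chair II (isopropyl equatorial, carboxyl equatorial, vinyl axial): E = 1.64 kcal/mol.
Chair I is the less stable (higher-energy) conformer, and in that chair the carboxyl group is axial.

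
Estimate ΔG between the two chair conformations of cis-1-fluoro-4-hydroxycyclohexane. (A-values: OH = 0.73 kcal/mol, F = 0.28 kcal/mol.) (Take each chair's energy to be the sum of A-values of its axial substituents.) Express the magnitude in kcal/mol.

0.45 kcal/mol

C1 and C4 have opposite parity, so for the cis isomer the two substituents are one axial and one equatorial in each chair.
Chair I (hydroxyl axial, fluoro equatorial): E = 0.73 kcal/mol.
Chair II (hydroxyl equatorial, fluoro axial): E = 0.28 kcal/mol.
ΔE = 0.73 − 0.28 = 0.45 kcal/mol; chair II is more stable.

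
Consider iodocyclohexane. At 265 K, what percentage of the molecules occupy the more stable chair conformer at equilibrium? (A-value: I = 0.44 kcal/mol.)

One chair has the iodo group axial (E = 0.44 kcal/mol) and the other has it equatorial (E = 0).
ΔG = 0.44 kcal/mol between the two chairs.
K = exp(ΔG/RT) with R = 1.987×10⁻³ kcal mol⁻¹ K⁻¹ and T = 265 K gives K ≈ 2.31.
Fraction in the lower-energy chair = K/(K+1) = 69.8%.

69.8%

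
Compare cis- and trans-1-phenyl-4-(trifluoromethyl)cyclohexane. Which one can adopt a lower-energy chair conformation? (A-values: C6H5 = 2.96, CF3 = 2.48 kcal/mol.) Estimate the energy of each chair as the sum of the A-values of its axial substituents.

trans

At 1,4 positions (parity opposite): cis → (a,e or e,a); trans → (e,e or a,a).
Best chair for cis: E = 2.48 kcal/mol; best chair for trans: E = 0.00 kcal/mol.
The trans isomer is lower by 2.48 kcal/mol.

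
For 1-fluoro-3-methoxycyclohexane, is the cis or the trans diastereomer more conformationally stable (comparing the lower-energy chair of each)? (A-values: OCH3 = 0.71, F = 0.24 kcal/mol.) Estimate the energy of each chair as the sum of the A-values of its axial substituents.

cis

At 1,3 positions (parity same): cis → (e,e or a,a); trans → (a,e or e,a).
Best chair for cis: E = 0.00 kcal/mol; best chair for trans: E = 0.24 kcal/mol.
The cis isomer is lower by 0.24 kcal/mol.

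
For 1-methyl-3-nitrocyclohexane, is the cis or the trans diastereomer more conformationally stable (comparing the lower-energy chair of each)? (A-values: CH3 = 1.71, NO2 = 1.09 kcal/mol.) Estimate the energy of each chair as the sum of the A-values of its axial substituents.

cis

At 1,3 positions (parity same): cis → (e,e or a,a); trans → (a,e or e,a).
Best chair for cis: E = 0.00 kcal/mol; best chair for trans: E = 1.09 kcal/mol.
The cis isomer is lower by 1.09 kcal/mol.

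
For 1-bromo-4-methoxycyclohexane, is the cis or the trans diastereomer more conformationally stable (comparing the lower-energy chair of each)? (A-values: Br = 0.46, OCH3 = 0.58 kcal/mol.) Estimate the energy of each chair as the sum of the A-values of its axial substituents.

At 1,4 positions (parity opposite): cis → (a,e or e,a); trans → (e,e or a,a).
Best chair for cis: E = 0.46 kcal/mol; best chair for trans: E = 0.00 kcal/mol.
The trans isomer is lower by 0.46 kcal/mol.

trans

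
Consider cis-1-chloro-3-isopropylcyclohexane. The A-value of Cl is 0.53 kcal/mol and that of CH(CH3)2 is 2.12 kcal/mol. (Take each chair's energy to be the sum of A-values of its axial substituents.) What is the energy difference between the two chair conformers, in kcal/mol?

2.65 kcal/mol

C1 and C3 have the same parity, so for the cis isomer the two substituents are e,e in one chair and a,a in the other.
Chair I (chloro axial, isopropyl axial): E = 2.65 kcal/mol.
Chair II (chloro equatorial, isopropyl equatorial): E = 0.00 kcal/mol.
ΔE = 2.65 − 0.00 = 2.65 kcal/mol; chair II is more stable.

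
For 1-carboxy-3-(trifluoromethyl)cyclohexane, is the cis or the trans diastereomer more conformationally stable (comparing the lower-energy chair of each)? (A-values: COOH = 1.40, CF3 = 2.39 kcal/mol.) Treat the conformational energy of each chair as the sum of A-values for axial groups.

cis

At 1,3 positions (parity same): cis → (e,e or a,a); trans → (a,e or e,a).
Best chair for cis: E = 0.00 kcal/mol; best chair for trans: E = 1.40 kcal/mol.
The cis isomer is lower by 1.40 kcal/mol.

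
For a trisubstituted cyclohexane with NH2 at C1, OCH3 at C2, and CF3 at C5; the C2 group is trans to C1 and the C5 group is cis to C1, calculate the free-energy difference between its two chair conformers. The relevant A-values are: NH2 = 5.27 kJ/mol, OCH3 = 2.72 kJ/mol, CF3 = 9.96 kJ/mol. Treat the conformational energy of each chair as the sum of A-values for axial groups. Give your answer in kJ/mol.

17.95 kJ/mol

Chair I (amino axial, methoxy axial, trifluoromethyl axial): E = 17.95 kJ/mol.
Chair II (amino equatorial, methoxy equatorial, trifluoromethyl equatorial): E = 0.00 kJ/mol.
ΔE = 17.95 − 0.00 = 17.95 kJ/mol; chair II is more stable.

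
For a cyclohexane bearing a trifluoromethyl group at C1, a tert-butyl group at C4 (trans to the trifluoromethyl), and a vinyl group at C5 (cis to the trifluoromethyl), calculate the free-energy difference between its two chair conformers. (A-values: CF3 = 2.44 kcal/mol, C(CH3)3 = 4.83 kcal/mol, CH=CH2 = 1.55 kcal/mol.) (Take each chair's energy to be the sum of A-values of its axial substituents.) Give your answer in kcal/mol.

Chair I (trifluoromethyl axial, tert-butyl axial, vinyl axial): E = 8.82 kcal/mol.
Chair II (trifluoromethyl equatorial, tert-butyl equatorial, vinyl equatorial): E = 0.00 kcal/mol.
ΔE = 8.82 − 0.00 = 8.82 kcal/mol; chair II is more stable.

8.82 kcal/mol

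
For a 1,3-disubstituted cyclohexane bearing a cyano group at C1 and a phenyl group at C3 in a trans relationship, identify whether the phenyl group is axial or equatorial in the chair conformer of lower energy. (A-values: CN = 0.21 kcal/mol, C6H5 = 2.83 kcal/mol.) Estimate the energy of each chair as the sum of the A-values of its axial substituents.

equatorial

C1 and C3 have the same parity, so for the trans isomer the two substituents are one axial and one equatorial in each chair.
Chair I (cyano axial, phenyl equatorial): E = 0.21 kcal/mol.
Chair II (cyano equatorial, phenyl axial): E = 2.83 kcal/mol.
Chair I is the more stable (lower-energy) conformer, and in that chair the phenyl group is equatorial.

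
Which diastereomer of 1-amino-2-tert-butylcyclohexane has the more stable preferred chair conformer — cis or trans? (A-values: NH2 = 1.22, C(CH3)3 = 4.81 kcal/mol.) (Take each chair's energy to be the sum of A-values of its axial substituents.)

At 1,2 positions (parity opposite): cis → (a,e or e,a); trans → (e,e or a,a).
Best chair for cis: E = 1.22 kcal/mol; best chair for trans: E = 0.00 kcal/mol.
The trans isomer is lower by 1.22 kcal/mol.

trans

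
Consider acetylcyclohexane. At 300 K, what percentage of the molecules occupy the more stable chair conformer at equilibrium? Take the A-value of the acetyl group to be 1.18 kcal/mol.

One chair has the acetyl group axial (E = 1.18 kcal/mol) and the other has it equatorial (E = 0).
ΔG = 1.18 kcal/mol between the two chairs.
K = exp(ΔG/RT) with R = 1.987×10⁻³ kcal mol⁻¹ K⁻¹ and T = 300 K gives K ≈ 7.24.
Fraction in the lower-energy chair = K/(K+1) = 87.9%.

87.9%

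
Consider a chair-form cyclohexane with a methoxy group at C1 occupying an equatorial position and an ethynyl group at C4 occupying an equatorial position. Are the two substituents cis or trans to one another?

trans

C1 and C4 have opposite parity, so their axial bonds point in opposite directions.
With opposite-parity carbons, two substituents on the same face are one axial and one equatorial; opposite faces give both axial or both equatorial.
Here the groups are equatorial/equatorial → opposite face → trans.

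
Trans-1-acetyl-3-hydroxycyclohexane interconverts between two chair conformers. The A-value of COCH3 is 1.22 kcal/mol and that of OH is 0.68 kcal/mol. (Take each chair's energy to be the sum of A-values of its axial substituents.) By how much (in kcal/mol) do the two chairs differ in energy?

C1 and C3 have the same parity, so for the trans isomer the two substituents are one axial and one equatorial in each chair.
Chair I (acetyl axial, hydroxyl equatorial): E = 1.22 kcal/mol.
Chair II (acetyl equatorial, hydroxyl axial): E = 0.68 kcal/mol.
ΔE = 1.22 − 0.68 = 0.54 kcal/mol; chair II is more stable.

0.54 kcal/mol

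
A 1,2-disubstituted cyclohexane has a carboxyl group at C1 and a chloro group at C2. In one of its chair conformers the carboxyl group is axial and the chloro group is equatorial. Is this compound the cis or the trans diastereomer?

C1 and C2 have opposite parity, so their axial bonds point in opposite directions.
With opposite-parity carbons, two substituents on the same face are one axial and one equatorial; opposite faces give both axial or both equatorial.
Here the groups are axial/equatorial → same face → cis.

cis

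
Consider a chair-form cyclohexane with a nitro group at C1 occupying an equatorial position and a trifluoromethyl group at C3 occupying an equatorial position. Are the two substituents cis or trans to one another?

C1 and C3 have the same parity, so their axial bonds point in the same direction.
With same-parity carbons, two substituents on the same face are both axial or both equatorial; opposite faces give one of each.
Here the groups are equatorial/equatorial → same face → cis.

cis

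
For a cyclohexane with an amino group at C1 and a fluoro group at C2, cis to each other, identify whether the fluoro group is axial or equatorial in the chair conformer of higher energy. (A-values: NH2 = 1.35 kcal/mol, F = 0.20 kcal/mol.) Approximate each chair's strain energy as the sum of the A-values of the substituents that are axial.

equatorial

C1 and C2 have opposite parity, so for the cis isomer the two substituents are one axial and one equatorial in each chair.
Chair I (amino axial, fluoro equatorial): E = 1.35 kcal/mol.
Chair II (amino equatorial, fluoro axial): E = 0.20 kcal/mol.
Chair I is the less stable (higher-energy) conformer, and in that chair the fluoro group is equatorial.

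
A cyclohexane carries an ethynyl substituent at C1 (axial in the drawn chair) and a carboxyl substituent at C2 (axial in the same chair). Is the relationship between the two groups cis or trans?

trans

C1 and C2 have opposite parity, so their axial bonds point in opposite directions.
With opposite-parity carbons, two substituents on the same face are one axial and one equatorial; opposite faces give both axial or both equatorial.
Here the groups are axial/axial → opposite face → trans.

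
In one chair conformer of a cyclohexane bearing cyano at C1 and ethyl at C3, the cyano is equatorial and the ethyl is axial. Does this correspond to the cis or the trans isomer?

C1 and C3 have the same parity, so their axial bonds point in the same direction.
With same-parity carbons, two substituents on the same face are both axial or both equatorial; opposite faces give one of each.
Here the groups are equatorial/axial → opposite face → trans.

trans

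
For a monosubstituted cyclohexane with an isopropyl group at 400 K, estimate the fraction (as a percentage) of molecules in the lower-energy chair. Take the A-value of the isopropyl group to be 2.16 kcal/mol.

One chair has the isopropyl group axial (E = 2.16 kcal/mol) and the other has it equatorial (E = 0).
ΔG = 2.16 kcal/mol between the two chairs.
K = exp(ΔG/RT) with R = 1.987×10⁻³ kcal mol⁻¹ K⁻¹ and T = 400 K gives K ≈ 15.1.
Fraction in the lower-energy chair = K/(K+1) = 93.8%.

93.8%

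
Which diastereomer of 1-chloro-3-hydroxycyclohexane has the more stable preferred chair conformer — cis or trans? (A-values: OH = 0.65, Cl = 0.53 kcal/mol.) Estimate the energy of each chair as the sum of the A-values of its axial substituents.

cis

At 1,3 positions (parity same): cis → (e,e or a,a); trans → (a,e or e,a).
Best chair for cis: E = 0.00 kcal/mol; best chair for trans: E = 0.53 kcal/mol.
The cis isomer is lower by 0.53 kcal/mol.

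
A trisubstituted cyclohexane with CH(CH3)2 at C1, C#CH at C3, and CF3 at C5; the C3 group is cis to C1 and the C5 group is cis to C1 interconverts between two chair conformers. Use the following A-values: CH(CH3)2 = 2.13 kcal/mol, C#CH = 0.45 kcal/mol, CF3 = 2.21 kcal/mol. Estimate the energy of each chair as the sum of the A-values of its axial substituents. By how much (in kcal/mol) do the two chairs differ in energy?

4.79 kcal/mol

Chair I (isopropyl axial, ethynyl axial, trifluoromethyl axial): E = 4.79 kcal/mol.
Chair II (isopropyl equatorial, ethynyl equatorial, trifluoromethyl equatorial): E = 0.00 kcal/mol.
ΔE = 4.79 − 0.00 = 4.79 kcal/mol; chair II is more stable.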